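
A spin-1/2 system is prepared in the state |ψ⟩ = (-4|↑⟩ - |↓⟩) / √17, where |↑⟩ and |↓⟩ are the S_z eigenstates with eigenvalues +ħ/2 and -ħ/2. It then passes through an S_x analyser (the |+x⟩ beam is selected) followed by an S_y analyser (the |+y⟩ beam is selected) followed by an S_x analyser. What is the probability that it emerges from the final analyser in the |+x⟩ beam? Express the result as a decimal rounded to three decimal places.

0.184

First analyser (S_x): P(|+x⟩) = |⟨+x|ψ⟩|² = 25/34.
After stage 1 the state is |+x⟩; P(|+y⟩) = |⟨+y|+x⟩|² = 1/2.
After stage 2 the state is |+y⟩; P(|+x⟩) = |⟨+x|+y⟩|² = 1/2.
Joint probability = 25/34 × 1/2 × 1/2 = 0.184.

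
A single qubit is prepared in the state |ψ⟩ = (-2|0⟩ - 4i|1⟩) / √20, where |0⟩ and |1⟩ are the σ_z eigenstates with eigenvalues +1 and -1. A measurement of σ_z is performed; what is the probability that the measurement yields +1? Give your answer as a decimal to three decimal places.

The +1 outcome corresponds to |0⟩. Its amplitude in |ψ⟩ is -2/√20.
P = |-2|² / 20 = 4/20.

0.200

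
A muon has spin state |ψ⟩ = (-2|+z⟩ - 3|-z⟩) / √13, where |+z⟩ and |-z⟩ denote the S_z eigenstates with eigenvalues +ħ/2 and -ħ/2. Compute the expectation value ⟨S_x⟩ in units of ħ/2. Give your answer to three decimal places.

0.923

⟨σ_x⟩ = 2 Re(a* b)/(|a|²+|b|²) with a = -2, b = -3.
a* b = 6, so ⟨σ_x⟩ = 12/13.
⟨S_x⟩ = (ħ/2)·⟨σ_x⟩.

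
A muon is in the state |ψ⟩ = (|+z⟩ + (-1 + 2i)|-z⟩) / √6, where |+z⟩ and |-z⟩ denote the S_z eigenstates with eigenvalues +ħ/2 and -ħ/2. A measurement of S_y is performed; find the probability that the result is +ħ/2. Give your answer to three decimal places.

|+y⟩ = (|+z⟩ + i|-z⟩)/√2, so ⟨+y|ψ⟩ = (3 + i) / (√2·√6).
P = |3 + i|² / 12 = 10/12.

0.833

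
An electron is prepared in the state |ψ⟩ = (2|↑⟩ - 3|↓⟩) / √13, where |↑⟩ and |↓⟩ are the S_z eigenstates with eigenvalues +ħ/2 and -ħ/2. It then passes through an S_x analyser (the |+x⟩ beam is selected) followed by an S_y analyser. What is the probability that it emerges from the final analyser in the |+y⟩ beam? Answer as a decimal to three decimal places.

First analyser (S_x): P(|+x⟩) = |⟨+x|ψ⟩|² = 1/26.
After stage 1 the state is |+x⟩; P(|+y⟩) = |⟨+y|+x⟩|² = 1/2.
Joint probability = 1/26 × 1/2 = 0.019.

0.019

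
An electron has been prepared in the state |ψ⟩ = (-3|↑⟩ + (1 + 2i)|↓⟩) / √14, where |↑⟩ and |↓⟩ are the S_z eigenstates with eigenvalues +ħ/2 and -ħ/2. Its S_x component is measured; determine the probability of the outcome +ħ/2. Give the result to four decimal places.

0.2857

|+x⟩ = (|↑⟩ + |↓⟩)/√2, so ⟨+x|ψ⟩ = (-2 + 2i) / (√2·√14).
P = |-2 + 2i|² / 28 = 8/28.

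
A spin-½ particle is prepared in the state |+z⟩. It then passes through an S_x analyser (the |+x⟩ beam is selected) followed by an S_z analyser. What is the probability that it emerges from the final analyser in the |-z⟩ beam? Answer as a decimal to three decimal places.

0.250

First analyser (S_x): from |+z⟩, P(|+x⟩) = 1/2.
After stage 1 the state is |+x⟩; P(|-z⟩) = |⟨-z|+x⟩|² = 1/2.
Joint probability = 1/2 × 1/2 = 0.250.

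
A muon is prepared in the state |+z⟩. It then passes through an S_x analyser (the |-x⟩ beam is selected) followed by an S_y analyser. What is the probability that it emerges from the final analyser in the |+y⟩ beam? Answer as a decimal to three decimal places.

0.250

First analyser (S_x): from |+z⟩, P(|-x⟩) = 1/2.
After stage 1 the state is |-x⟩; P(|+y⟩) = |⟨+y|-x⟩|² = 1/2.
Joint probability = 1/2 × 1/2 = 0.250.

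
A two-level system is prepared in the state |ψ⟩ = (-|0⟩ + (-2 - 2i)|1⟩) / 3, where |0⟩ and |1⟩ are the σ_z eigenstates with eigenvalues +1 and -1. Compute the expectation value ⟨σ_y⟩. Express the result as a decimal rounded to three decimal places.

0.444

⟨σ_y⟩ = 2 Im(a* b)/(|a|²+|b|²) with a = -1, b = (-2 - 2i).
a* b = (2 + 2i), so ⟨σ_y⟩ = 4/9.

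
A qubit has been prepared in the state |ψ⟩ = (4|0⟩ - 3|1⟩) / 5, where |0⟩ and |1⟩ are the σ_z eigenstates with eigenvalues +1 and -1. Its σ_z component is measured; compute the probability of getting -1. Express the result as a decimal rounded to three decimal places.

The -1 outcome corresponds to |1⟩. Its amplitude in |ψ⟩ is -3/5.
P = |-3|² / 25 = 9/25.

0.360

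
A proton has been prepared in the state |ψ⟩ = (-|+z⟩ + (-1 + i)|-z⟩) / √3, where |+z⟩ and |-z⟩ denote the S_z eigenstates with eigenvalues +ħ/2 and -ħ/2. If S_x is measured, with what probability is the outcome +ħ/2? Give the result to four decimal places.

|+x⟩ = (|+z⟩ + |-z⟩)/√2, so ⟨+x|ψ⟩ = (-2 + i) / (√2·√3).
P = |-2 + i|² / 6 = 5/6.

0.8333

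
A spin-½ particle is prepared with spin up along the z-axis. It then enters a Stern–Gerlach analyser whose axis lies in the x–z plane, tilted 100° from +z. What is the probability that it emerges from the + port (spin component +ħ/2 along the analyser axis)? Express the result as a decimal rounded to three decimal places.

0.413

For spin-½, the probability of finding spin-up along an axis at angle θ to the initial spin direction is cos²(θ/2); spin-down is sin²(θ/2).
θ = 100°, so P = cos²(50°) ≈ 0.413.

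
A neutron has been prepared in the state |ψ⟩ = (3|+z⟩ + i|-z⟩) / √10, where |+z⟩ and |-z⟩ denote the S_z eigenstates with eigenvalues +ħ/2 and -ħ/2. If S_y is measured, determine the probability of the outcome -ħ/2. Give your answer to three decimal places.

0.200

|-y⟩ = (|+z⟩ - i|-z⟩)/√2, so ⟨-y|ψ⟩ = (2) / (√2·√10).
P = |2|² / 20 = 4/20.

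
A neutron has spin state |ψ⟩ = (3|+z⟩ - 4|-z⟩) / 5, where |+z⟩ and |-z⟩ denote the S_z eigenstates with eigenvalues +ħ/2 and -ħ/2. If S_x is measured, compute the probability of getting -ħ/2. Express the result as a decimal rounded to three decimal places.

0.980

|-x⟩ = (|+z⟩ - |-z⟩)/√2, so ⟨-x|ψ⟩ = (7) / (√2·5).
P = |7|² / 50 = 49/50.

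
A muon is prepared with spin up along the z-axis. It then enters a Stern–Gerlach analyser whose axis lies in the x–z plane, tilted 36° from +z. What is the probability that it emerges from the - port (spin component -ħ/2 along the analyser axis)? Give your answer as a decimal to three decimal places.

0.095

For spin-½, the probability of finding spin-up along an axis at angle θ to the initial spin direction is cos²(θ/2); spin-down is sin²(θ/2).
θ = 36°, so P = sin²(18°) ≈ 0.095.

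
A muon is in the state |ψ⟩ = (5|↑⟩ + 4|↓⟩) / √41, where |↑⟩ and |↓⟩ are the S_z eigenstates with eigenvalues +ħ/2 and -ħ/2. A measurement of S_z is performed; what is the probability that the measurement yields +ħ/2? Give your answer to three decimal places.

0.610

The +ħ/2 outcome corresponds to |↑⟩. Its amplitude in |ψ⟩ is 5/√41.
P = |5|² / 41 = 25/41.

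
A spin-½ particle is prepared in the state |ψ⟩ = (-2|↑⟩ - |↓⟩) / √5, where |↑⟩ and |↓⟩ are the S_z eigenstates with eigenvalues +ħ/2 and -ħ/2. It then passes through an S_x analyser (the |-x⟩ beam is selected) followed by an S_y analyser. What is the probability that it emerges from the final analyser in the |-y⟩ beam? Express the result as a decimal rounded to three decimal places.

First analyser (S_x): P(|-x⟩) = |⟨-x|ψ⟩|² = 1/10.
After stage 1 the state is |-x⟩; P(|-y⟩) = |⟨-y|-x⟩|² = 1/2.
Joint probability = 1/10 × 1/2 = 0.050.

0.050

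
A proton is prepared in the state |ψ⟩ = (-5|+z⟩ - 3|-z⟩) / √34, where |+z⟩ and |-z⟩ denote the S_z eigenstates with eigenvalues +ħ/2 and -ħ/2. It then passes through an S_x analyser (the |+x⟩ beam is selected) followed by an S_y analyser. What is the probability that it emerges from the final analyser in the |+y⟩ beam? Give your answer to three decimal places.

First analyser (S_x): P(|+x⟩) = |⟨+x|ψ⟩|² = 64/68.
After stage 1 the state is |+x⟩; P(|+y⟩) = |⟨+y|+x⟩|² = 1/2.
Joint probability = 64/68 × 1/2 = 0.471.

0.471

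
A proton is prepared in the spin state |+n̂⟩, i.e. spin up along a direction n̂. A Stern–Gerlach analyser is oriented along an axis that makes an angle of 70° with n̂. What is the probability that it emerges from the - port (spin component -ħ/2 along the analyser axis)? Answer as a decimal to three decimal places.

For spin-½, the probability of finding spin-up along an axis at angle θ to the initial spin direction is cos²(θ/2); spin-down is sin²(θ/2).
θ = 70°, so P = sin²(35°) ≈ 0.329.

0.329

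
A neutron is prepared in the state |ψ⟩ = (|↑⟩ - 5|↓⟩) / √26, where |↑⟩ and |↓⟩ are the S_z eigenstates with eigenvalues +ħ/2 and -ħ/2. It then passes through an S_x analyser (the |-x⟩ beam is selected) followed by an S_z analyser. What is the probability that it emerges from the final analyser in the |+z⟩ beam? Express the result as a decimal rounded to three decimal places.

0.346

First analyser (S_x): P(|-x⟩) = |⟨-x|ψ⟩|² = 36/52.
After stage 1 the state is |-x⟩; P(|+z⟩) = |⟨+z|-x⟩|² = 1/2.
Joint probability = 36/52 × 1/2 = 0.346.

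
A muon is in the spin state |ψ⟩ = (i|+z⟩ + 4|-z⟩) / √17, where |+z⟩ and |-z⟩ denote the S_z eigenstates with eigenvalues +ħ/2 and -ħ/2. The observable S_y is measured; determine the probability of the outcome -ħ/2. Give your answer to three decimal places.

|-y⟩ = (|+z⟩ - i|-z⟩)/√2, so ⟨-y|ψ⟩ = (5i) / (√2·√17).
P = |5i|² / 34 = 25/34.

0.735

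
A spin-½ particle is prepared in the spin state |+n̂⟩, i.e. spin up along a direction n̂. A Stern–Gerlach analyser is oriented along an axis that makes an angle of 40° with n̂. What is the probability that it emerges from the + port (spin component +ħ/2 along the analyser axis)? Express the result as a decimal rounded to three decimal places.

0.883

For spin-½, the probability of finding spin-up along an axis at angle θ to the initial spin direction is cos²(θ/2); spin-down is sin²(θ/2).
θ = 40°, so P = cos²(20°) ≈ 0.883.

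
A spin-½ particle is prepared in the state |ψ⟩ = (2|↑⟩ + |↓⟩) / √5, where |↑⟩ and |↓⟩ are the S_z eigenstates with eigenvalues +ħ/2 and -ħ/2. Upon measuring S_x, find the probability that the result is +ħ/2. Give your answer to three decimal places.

0.900

|+x⟩ = (|↑⟩ + |↓⟩)/√2, so ⟨+x|ψ⟩ = (3) / (√2·√5).
P = |3|² / 10 = 9/10.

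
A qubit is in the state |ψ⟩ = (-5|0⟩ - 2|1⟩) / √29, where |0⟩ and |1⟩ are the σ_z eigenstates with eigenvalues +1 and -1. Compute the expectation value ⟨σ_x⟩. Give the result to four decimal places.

⟨σ_x⟩ = 2 Re(a* b)/(|a|²+|b|²) with a = -5, b = -2.
a* b = 10, so ⟨σ_x⟩ = 20/29.

0.6897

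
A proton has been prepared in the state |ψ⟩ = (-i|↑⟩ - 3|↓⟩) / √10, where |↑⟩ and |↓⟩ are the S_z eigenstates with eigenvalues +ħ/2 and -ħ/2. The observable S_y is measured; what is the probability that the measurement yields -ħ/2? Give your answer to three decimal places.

|-y⟩ = (|↑⟩ - i|↓⟩)/√2, so ⟨-y|ψ⟩ = (-4i) / (√2·√10).
P = |-4i|² / 20 = 16/20.

0.800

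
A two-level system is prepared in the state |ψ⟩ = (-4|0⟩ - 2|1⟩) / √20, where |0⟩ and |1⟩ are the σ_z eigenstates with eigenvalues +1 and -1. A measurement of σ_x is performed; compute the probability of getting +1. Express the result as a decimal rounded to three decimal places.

0.900

|+x⟩ = (|0⟩ + |1⟩)/√2, so ⟨+x|ψ⟩ = (-6) / (√2·√20).
P = |-6|² / 40 = 36/40.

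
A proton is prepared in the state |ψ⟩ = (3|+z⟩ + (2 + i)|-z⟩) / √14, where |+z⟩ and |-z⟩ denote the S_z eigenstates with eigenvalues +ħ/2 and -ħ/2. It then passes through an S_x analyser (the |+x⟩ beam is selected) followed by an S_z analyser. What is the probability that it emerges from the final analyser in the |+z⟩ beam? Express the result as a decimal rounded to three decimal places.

First analyser (S_x): P(|+x⟩) = |⟨+x|ψ⟩|² = 26/28.
After stage 1 the state is |+x⟩; P(|+z⟩) = |⟨+z|+x⟩|² = 1/2.
Joint probability = 26/28 × 1/2 = 0.464.

0.464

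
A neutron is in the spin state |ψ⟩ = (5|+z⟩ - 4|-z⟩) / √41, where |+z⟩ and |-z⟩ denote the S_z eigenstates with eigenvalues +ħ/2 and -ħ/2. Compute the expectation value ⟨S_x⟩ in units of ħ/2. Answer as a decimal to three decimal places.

⟨σ_x⟩ = 2 Re(a* b)/(|a|²+|b|²) with a = 5, b = -4.
a* b = -20, so ⟨σ_x⟩ = -40/41.
⟨S_x⟩ = (ħ/2)·⟨σ_x⟩.

-0.976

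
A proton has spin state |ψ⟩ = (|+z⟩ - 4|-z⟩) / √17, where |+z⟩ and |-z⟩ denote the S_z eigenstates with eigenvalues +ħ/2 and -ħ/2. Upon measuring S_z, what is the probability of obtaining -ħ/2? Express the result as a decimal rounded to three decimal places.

The -ħ/2 outcome corresponds to |-z⟩. Its amplitude in |ψ⟩ is -4/√17.
P = |-4|² / 17 = 16/17.

0.941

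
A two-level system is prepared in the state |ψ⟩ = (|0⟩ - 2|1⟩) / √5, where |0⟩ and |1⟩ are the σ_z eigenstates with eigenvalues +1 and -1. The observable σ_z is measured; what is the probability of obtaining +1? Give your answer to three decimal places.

The +1 outcome corresponds to |0⟩. Its amplitude in |ψ⟩ is 1/√5.
P = |1|² / 5 = 1/5.

0.200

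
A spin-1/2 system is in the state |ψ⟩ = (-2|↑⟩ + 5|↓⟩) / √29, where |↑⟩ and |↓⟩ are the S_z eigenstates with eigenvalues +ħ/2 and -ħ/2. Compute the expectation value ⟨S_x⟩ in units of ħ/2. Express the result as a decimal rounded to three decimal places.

-0.690

⟨σ_x⟩ = 2 Re(a* b)/(|a|²+|b|²) with a = -2, b = 5.
a* b = -10, so ⟨σ_x⟩ = -20/29.
⟨S_x⟩ = (ħ/2)·⟨σ_x⟩.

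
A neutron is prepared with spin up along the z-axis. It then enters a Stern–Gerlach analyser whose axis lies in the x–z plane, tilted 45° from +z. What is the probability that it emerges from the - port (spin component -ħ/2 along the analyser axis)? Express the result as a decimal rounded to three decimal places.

0.146

For spin-½, the probability of finding spin-up along an axis at angle θ to the initial spin direction is cos²(θ/2); spin-down is sin²(θ/2).
θ = 45°, so P = sin²(22.5°) ≈ 0.146.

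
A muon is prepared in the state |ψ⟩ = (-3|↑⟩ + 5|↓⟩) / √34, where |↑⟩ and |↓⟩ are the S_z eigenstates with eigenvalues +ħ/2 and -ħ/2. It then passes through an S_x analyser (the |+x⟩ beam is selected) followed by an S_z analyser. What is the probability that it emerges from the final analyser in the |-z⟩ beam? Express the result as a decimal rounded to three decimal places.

First analyser (S_x): P(|+x⟩) = |⟨+x|ψ⟩|² = 4/68.
After stage 1 the state is |+x⟩; P(|-z⟩) = |⟨-z|+x⟩|² = 1/2.
Joint probability = 4/68 × 1/2 = 0.029.

0.029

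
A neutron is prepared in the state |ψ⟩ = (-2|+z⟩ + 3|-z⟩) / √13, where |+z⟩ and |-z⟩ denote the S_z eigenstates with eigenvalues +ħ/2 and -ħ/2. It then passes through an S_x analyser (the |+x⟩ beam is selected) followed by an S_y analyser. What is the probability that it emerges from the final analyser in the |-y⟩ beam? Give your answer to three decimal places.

First analyser (S_x): P(|+x⟩) = |⟨+x|ψ⟩|² = 1/26.
After stage 1 the state is |+x⟩; P(|-y⟩) = |⟨-y|+x⟩|² = 1/2.
Joint probability = 1/26 × 1/2 = 0.019.

0.019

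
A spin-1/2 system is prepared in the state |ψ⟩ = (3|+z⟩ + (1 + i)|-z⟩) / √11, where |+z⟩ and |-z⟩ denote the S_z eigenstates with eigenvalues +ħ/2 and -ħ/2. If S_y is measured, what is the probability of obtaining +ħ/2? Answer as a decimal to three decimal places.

|+y⟩ = (|+z⟩ + i|-z⟩)/√2, so ⟨+y|ψ⟩ = (4 - i) / (√2·√11).
P = |4 - i|² / 22 = 17/22.

0.773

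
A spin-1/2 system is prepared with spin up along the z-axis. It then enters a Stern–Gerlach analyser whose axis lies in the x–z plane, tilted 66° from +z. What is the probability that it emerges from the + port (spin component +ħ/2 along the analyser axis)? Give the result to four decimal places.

0.7034

For spin-½, the probability of finding spin-up along an axis at angle θ to the initial spin direction is cos²(θ/2); spin-down is sin²(θ/2).
θ = 66°, so P = cos²(33°) ≈ 0.7034.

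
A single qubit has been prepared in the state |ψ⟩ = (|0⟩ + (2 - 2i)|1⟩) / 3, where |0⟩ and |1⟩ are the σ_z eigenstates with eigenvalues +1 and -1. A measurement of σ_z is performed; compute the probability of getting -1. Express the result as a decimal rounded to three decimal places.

The -1 outcome corresponds to |1⟩. Its amplitude in |ψ⟩ is (2 - 2i)/3.
P = |2 - 2i|² / 9 = 8/9.

0.889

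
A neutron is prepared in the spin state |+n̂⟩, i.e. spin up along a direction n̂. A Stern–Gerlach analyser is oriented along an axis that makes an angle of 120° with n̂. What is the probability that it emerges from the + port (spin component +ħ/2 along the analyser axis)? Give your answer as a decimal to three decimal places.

For spin-½, the probability of finding spin-up along an axis at angle θ to the initial spin direction is cos²(θ/2); spin-down is sin²(θ/2).
θ = 120°, so P = cos²(60°) ≈ 0.250.

0.250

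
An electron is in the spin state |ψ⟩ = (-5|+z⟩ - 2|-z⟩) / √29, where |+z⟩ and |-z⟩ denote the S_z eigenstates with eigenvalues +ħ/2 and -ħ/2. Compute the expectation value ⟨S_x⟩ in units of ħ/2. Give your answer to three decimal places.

0.690

⟨σ_x⟩ = 2 Re(a* b)/(|a|²+|b|²) with a = -5, b = -2.
a* b = 10, so ⟨σ_x⟩ = 20/29.
⟨S_x⟩ = (ħ/2)·⟨σ_x⟩.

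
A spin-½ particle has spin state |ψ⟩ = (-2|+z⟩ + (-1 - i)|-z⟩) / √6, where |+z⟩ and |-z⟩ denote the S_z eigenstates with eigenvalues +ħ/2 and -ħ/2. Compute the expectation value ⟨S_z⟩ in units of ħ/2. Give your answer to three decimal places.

⟨σ_z⟩ = |a|² - |b|² divided by |a|²+|b|², with a, b the |+z⟩, |-z⟩ amplitudes.
= (4 - 2)/6 = 2/6.
⟨S_z⟩ = (ħ/2)·⟨σ_z⟩.

0.333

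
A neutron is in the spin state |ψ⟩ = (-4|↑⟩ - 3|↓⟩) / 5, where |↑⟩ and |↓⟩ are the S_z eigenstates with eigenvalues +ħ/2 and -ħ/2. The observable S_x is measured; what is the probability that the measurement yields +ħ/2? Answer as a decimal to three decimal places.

0.980

|+x⟩ = (|↑⟩ + |↓⟩)/√2, so ⟨+x|ψ⟩ = (-7) / (√2·5).
P = |-7|² / 50 = 49/50.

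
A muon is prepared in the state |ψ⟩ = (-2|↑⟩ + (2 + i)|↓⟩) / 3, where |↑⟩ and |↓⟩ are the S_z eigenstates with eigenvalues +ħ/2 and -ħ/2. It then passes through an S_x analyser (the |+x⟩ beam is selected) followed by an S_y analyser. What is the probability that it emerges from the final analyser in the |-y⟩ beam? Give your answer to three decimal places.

First analyser (S_x): P(|+x⟩) = |⟨+x|ψ⟩|² = 1/18.
After stage 1 the state is |+x⟩; P(|-y⟩) = |⟨-y|+x⟩|² = 1/2.
Joint probability = 1/18 × 1/2 = 0.028.

0.028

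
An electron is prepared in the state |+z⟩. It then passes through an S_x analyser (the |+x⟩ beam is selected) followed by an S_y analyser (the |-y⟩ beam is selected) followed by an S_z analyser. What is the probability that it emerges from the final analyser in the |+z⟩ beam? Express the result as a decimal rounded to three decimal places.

0.125

First analyser (S_x): from |+z⟩, P(|+x⟩) = 1/2.
After stage 1 the state is |+x⟩; P(|-y⟩) = |⟨-y|+x⟩|² = 1/2.
After stage 2 the state is |-y⟩; P(|+z⟩) = |⟨+z|-y⟩|² = 1/2.
Joint probability = 1/2 × 1/2 × 1/2 = 0.125.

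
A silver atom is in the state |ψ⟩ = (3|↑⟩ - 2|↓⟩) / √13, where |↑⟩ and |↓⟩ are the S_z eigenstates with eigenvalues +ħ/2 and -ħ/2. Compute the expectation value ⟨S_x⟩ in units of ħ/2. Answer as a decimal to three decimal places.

-0.923

⟨σ_x⟩ = 2 Re(a* b)/(|a|²+|b|²) with a = 3, b = -2.
a* b = -6, so ⟨σ_x⟩ = -12/13.
⟨S_x⟩ = (ħ/2)·⟨σ_x⟩.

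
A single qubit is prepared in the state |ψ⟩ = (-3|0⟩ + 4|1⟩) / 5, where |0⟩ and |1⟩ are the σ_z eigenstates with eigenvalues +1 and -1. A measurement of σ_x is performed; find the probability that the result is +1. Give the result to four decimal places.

|+x⟩ = (|0⟩ + |1⟩)/√2, so ⟨+x|ψ⟩ = (1) / (√2·5).
P = |1|² / 50 = 1/50.

0.0200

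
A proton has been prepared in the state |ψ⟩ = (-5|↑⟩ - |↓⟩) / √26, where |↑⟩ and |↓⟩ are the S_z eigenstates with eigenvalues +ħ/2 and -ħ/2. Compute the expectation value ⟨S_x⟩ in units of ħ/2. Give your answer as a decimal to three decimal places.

⟨σ_x⟩ = 2 Re(a* b)/(|a|²+|b|²) with a = -5, b = -1.
a* b = 5, so ⟨σ_x⟩ = 10/26.
⟨S_x⟩ = (ħ/2)·⟨σ_x⟩.

0.385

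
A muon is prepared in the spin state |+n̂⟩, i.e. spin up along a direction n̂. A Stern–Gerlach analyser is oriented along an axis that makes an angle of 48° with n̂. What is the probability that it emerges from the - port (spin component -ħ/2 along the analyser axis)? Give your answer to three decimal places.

For spin-½, the probability of finding spin-up along an axis at angle θ to the initial spin direction is cos²(θ/2); spin-down is sin²(θ/2).
θ = 48°, so P = sin²(24°) ≈ 0.165.

0.165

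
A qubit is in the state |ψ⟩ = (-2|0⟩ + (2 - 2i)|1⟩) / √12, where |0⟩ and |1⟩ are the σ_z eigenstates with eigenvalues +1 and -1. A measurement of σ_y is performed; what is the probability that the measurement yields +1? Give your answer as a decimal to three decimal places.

|+y⟩ = (|0⟩ + i|1⟩)/√2, so ⟨+y|ψ⟩ = (-4 - 2i) / (√2·√12).
P = |-4 - 2i|² / 24 = 20/24.

0.833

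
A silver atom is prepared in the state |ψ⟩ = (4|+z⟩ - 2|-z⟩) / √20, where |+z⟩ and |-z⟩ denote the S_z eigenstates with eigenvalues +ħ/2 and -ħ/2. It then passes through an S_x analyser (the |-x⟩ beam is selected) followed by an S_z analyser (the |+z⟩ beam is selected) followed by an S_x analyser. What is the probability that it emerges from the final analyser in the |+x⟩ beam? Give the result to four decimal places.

First analyser (S_x): P(|-x⟩) = |⟨-x|ψ⟩|² = 36/40.
After stage 1 the state is |-x⟩; P(|+z⟩) = |⟨+z|-x⟩|² = 1/2.
After stage 2 the state is |+z⟩; P(|+x⟩) = |⟨+x|+z⟩|² = 1/2.
Joint probability = 36/40 × 1/2 × 1/2 = 0.2250.

0.2250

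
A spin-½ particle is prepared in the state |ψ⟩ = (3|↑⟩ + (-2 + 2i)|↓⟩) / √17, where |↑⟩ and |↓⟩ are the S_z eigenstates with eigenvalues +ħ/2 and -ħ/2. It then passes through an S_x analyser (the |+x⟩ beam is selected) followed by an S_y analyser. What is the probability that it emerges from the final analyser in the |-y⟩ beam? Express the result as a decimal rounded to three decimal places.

0.074

First analyser (S_x): P(|+x⟩) = |⟨+x|ψ⟩|² = 5/34.
After stage 1 the state is |+x⟩; P(|-y⟩) = |⟨-y|+x⟩|² = 1/2.
Joint probability = 5/34 × 1/2 = 0.074.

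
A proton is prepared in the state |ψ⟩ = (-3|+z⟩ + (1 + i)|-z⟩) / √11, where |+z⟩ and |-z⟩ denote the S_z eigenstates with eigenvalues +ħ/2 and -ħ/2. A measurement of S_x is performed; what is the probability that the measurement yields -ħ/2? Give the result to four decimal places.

0.7727

|-x⟩ = (|+z⟩ - |-z⟩)/√2, so ⟨-x|ψ⟩ = (-4 - i) / (√2·√11).
P = |-4 - i|² / 22 = 17/22.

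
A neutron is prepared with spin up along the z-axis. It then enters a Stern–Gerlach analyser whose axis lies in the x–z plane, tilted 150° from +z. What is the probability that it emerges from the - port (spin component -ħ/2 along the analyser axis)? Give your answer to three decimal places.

0.933

For spin-½, the probability of finding spin-up along an axis at angle θ to the initial spin direction is cos²(θ/2); spin-down is sin²(θ/2).
θ = 150°, so P = sin²(75°) ≈ 0.933.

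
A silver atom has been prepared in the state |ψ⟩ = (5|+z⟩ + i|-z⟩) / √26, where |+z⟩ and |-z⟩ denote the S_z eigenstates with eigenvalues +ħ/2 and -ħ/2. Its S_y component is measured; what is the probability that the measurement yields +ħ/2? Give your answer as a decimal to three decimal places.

|+y⟩ = (|+z⟩ + i|-z⟩)/√2, so ⟨+y|ψ⟩ = (6) / (√2·√26).
P = |6|² / 52 = 36/52.

0.692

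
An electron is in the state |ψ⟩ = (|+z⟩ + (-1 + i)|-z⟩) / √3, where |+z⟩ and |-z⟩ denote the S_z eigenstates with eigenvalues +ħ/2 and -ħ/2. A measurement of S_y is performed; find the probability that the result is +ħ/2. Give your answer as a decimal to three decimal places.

|+y⟩ = (|+z⟩ + i|-z⟩)/√2, so ⟨+y|ψ⟩ = (2 + i) / (√2·√3).
P = |2 + i|² / 6 = 5/6.

0.833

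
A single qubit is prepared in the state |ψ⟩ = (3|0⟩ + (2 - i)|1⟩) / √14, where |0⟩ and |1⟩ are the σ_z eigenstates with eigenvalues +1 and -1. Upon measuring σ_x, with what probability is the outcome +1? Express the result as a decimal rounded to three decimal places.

0.929

|+x⟩ = (|0⟩ + |1⟩)/√2, so ⟨+x|ψ⟩ = (5 - i) / (√2·√14).
P = |5 - i|² / 28 = 26/28.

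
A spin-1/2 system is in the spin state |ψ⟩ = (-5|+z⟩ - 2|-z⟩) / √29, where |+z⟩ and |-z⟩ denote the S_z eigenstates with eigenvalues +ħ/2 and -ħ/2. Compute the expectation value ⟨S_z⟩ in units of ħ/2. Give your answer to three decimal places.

⟨σ_z⟩ = |a|² - |b|² divided by |a|²+|b|², with a, b the |+z⟩, |-z⟩ amplitudes.
= (25 - 4)/29 = 21/29.
⟨S_z⟩ = (ħ/2)·⟨σ_z⟩.

0.724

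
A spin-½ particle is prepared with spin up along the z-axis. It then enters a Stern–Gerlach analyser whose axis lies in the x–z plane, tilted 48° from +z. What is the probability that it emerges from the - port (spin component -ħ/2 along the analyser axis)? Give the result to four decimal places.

0.1654

For spin-½, the probability of finding spin-up along an axis at angle θ to the initial spin direction is cos²(θ/2); spin-down is sin²(θ/2).
θ = 48°, so P = sin²(24°) ≈ 0.1654.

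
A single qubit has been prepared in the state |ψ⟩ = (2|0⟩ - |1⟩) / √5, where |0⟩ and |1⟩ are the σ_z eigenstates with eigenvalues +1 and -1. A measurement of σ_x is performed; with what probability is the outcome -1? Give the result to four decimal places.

0.9000

|-x⟩ = (|0⟩ - |1⟩)/√2, so ⟨-x|ψ⟩ = (3) / (√2·√5).
P = |3|² / 10 = 9/10.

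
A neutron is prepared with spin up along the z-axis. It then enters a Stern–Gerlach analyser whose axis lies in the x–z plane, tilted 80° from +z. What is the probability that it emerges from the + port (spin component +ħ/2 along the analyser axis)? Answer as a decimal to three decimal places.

0.587

For spin-½, the probability of finding spin-up along an axis at angle θ to the initial spin direction is cos²(θ/2); spin-down is sin²(θ/2).
θ = 80°, so P = cos²(40°) ≈ 0.587.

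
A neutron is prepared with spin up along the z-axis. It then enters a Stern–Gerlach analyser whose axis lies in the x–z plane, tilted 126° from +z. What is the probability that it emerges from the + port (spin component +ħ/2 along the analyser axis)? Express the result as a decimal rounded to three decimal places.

For spin-½, the probability of finding spin-up along an axis at angle θ to the initial spin direction is cos²(θ/2); spin-down is sin²(θ/2).
θ = 126°, so P = cos²(63°) ≈ 0.206.

0.206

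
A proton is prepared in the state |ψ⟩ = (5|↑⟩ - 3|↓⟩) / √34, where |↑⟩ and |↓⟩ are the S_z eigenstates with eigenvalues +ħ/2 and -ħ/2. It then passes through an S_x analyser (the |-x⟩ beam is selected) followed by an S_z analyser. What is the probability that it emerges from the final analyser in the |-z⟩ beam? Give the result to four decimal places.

0.4706

First analyser (S_x): P(|-x⟩) = |⟨-x|ψ⟩|² = 64/68.
After stage 1 the state is |-x⟩; P(|-z⟩) = |⟨-z|-x⟩|² = 1/2.
Joint probability = 64/68 × 1/2 = 0.4706.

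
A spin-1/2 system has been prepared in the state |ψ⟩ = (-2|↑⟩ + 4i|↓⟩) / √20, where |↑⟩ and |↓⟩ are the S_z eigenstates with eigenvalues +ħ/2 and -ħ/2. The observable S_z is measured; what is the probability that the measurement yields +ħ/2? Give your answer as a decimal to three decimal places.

0.200

The +ħ/2 outcome corresponds to |↑⟩. Its amplitude in |ψ⟩ is -2/√20.
P = |-2|² / 20 = 4/20.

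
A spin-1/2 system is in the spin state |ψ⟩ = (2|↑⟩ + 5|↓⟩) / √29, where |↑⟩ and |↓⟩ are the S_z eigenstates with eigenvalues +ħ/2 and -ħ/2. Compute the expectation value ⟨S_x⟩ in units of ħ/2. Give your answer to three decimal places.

0.690

⟨σ_x⟩ = 2 Re(a* b)/(|a|²+|b|²) with a = 2, b = 5.
a* b = 10, so ⟨σ_x⟩ = 20/29.
⟨S_x⟩ = (ħ/2)·⟨σ_x⟩.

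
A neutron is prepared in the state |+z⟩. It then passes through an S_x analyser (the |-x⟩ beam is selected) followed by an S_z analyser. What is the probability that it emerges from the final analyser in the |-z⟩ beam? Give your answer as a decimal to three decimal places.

First analyser (S_x): from |+z⟩, P(|-x⟩) = 1/2.
After stage 1 the state is |-x⟩; P(|-z⟩) = |⟨-z|-x⟩|² = 1/2.
Joint probability = 1/2 × 1/2 = 0.250.

0.250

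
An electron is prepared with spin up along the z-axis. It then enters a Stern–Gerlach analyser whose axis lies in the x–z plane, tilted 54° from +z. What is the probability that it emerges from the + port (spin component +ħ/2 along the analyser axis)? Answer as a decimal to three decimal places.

0.794

For spin-½, the probability of finding spin-up along an axis at angle θ to the initial spin direction is cos²(θ/2); spin-down is sin²(θ/2).
θ = 54°, so P = cos²(27°) ≈ 0.794.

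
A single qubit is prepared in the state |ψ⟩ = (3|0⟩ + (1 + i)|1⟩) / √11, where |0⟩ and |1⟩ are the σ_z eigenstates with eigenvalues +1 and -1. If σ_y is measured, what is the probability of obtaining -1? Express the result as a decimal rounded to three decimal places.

|-y⟩ = (|0⟩ - i|1⟩)/√2, so ⟨-y|ψ⟩ = (2 + i) / (√2·√11).
P = |2 + i|² / 22 = 5/22.

0.227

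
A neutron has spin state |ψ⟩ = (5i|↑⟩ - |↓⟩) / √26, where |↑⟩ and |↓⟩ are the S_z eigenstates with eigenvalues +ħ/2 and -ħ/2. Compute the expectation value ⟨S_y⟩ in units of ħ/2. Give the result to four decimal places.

⟨σ_y⟩ = 2 Im(a* b)/(|a|²+|b|²) with a = 5i, b = -1.
a* b = 5i, so ⟨σ_y⟩ = 10/26.
⟨S_y⟩ = (ħ/2)·⟨σ_y⟩.

0.3846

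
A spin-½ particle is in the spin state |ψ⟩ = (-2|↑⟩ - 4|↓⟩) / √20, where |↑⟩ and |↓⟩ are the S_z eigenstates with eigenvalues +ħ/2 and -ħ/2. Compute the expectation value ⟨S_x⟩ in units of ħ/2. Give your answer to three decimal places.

⟨σ_x⟩ = 2 Re(a* b)/(|a|²+|b|²) with a = -2, b = -4.
a* b = 8, so ⟨σ_x⟩ = 16/20.
⟨S_x⟩ = (ħ/2)·⟨σ_x⟩.

0.800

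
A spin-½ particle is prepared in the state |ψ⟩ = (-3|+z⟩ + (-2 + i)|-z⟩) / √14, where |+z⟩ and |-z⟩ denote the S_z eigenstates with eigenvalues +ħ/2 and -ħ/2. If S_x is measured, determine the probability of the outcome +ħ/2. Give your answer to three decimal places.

0.929

|+x⟩ = (|+z⟩ + |-z⟩)/√2, so ⟨+x|ψ⟩ = (-5 + i) / (√2·√14).
P = |-5 + i|² / 28 = 26/28.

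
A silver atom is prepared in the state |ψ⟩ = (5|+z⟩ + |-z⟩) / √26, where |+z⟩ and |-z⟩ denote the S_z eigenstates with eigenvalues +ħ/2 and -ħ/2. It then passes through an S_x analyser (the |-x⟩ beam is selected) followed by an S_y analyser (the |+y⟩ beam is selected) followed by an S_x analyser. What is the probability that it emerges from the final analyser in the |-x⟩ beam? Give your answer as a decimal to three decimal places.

First analyser (S_x): P(|-x⟩) = |⟨-x|ψ⟩|² = 16/52.
After stage 1 the state is |-x⟩; P(|+y⟩) = |⟨+y|-x⟩|² = 1/2.
After stage 2 the state is |+y⟩; P(|-x⟩) = |⟨-x|+y⟩|² = 1/2.
Joint probability = 16/52 × 1/2 × 1/2 = 0.077.

0.077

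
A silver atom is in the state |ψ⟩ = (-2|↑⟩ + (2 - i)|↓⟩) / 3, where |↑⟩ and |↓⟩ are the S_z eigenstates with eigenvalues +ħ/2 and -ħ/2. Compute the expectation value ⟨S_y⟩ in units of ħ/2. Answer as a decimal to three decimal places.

0.444

⟨σ_y⟩ = 2 Im(a* b)/(|a|²+|b|²) with a = -2, b = (2 - i).
a* b = (-4 + 2i), so ⟨σ_y⟩ = 4/9.
⟨S_y⟩ = (ħ/2)·⟨σ_y⟩.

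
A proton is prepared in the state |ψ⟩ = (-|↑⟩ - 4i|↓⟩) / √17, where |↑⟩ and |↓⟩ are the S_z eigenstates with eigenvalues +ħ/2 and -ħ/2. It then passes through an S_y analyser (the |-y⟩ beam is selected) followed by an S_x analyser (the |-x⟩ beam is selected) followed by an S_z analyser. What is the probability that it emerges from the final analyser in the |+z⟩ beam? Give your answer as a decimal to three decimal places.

0.066

First analyser (S_y): P(|-y⟩) = |⟨-y|ψ⟩|² = 9/34.
After stage 1 the state is |-y⟩; P(|-x⟩) = |⟨-x|-y⟩|² = 1/2.
After stage 2 the state is |-x⟩; P(|+z⟩) = |⟨+z|-x⟩|² = 1/2.
Joint probability = 9/34 × 1/2 × 1/2 = 0.066.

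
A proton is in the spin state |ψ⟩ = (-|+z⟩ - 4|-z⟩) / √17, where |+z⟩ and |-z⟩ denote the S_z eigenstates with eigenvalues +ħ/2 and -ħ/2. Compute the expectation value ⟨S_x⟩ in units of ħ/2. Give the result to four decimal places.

0.4706

⟨σ_x⟩ = 2 Re(a* b)/(|a|²+|b|²) with a = -1, b = -4.
a* b = 4, so ⟨σ_x⟩ = 8/17.
⟨S_x⟩ = (ħ/2)·⟨σ_x⟩.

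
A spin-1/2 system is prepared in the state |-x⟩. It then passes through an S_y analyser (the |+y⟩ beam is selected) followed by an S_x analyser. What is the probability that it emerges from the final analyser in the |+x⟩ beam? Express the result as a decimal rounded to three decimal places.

0.250

First analyser (S_y): from |-x⟩, P(|+y⟩) = 1/2.
After stage 1 the state is |+y⟩; P(|+x⟩) = |⟨+x|+y⟩|² = 1/2.
Joint probability = 1/2 × 1/2 = 0.250.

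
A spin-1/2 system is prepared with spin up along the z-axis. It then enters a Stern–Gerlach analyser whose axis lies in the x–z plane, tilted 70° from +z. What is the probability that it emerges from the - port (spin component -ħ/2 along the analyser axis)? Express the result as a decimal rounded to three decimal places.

For spin-½, the probability of finding spin-up along an axis at angle θ to the initial spin direction is cos²(θ/2); spin-down is sin²(θ/2).
θ = 70°, so P = sin²(35°) ≈ 0.329.

0.329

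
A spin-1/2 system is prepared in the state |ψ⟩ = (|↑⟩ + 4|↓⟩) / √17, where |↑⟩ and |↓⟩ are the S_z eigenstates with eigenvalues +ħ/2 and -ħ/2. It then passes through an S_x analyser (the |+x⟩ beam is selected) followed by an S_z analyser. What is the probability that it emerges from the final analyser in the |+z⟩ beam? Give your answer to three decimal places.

0.368

First analyser (S_x): P(|+x⟩) = |⟨+x|ψ⟩|² = 25/34.
After stage 1 the state is |+x⟩; P(|+z⟩) = |⟨+z|+x⟩|² = 1/2.
Joint probability = 25/34 × 1/2 = 0.368.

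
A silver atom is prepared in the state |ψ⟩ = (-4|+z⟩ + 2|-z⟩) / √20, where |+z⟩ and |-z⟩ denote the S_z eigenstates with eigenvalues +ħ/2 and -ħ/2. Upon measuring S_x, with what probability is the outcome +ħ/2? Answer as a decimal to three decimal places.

0.100

|+x⟩ = (|+z⟩ + |-z⟩)/√2, so ⟨+x|ψ⟩ = (-2) / (√2·√20).
P = |-2|² / 40 = 4/40.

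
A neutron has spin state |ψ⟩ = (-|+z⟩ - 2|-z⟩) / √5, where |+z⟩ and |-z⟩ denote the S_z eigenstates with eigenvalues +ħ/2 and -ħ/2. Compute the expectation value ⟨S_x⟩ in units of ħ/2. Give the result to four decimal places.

⟨σ_x⟩ = 2 Re(a* b)/(|a|²+|b|²) with a = -1, b = -2.
a* b = 2, so ⟨σ_x⟩ = 4/5.
⟨S_x⟩ = (ħ/2)·⟨σ_x⟩.

0.8000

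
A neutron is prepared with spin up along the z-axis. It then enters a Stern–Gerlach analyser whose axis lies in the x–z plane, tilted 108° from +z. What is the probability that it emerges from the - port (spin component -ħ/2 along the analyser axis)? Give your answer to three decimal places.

For spin-½, the probability of finding spin-up along an axis at angle θ to the initial spin direction is cos²(θ/2); spin-down is sin²(θ/2).
θ = 108°, so P = sin²(54°) ≈ 0.655.

0.655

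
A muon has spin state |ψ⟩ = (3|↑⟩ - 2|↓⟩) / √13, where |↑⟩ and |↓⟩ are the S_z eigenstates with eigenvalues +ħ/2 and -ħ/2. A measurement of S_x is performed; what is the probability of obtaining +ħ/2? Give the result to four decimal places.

0.0385

|+x⟩ = (|↑⟩ + |↓⟩)/√2, so ⟨+x|ψ⟩ = (1) / (√2·√13).
P = |1|² / 26 = 1/26.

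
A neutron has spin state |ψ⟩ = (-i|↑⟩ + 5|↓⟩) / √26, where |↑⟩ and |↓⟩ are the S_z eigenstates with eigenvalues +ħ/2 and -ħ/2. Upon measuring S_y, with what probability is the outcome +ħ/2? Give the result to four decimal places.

0.6923

|+y⟩ = (|↑⟩ + i|↓⟩)/√2, so ⟨+y|ψ⟩ = (-6i) / (√2·√26).
P = |-6i|² / 52 = 36/52.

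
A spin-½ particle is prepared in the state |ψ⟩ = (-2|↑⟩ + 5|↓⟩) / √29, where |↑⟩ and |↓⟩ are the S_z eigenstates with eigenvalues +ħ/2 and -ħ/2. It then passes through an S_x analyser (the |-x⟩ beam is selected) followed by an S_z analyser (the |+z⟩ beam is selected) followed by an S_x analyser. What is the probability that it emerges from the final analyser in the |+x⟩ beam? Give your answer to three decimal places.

First analyser (S_x): P(|-x⟩) = |⟨-x|ψ⟩|² = 49/58.
After stage 1 the state is |-x⟩; P(|+z⟩) = |⟨+z|-x⟩|² = 1/2.
After stage 2 the state is |+z⟩; P(|+x⟩) = |⟨+x|+z⟩|² = 1/2.
Joint probability = 49/58 × 1/2 × 1/2 = 0.211.

0.211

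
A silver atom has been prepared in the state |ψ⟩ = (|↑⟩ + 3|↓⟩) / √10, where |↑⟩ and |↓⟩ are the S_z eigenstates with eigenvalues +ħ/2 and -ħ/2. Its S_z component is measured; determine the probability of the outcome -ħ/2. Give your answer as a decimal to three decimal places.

The -ħ/2 outcome corresponds to |↓⟩. Its amplitude in |ψ⟩ is 3/√10.
P = |3|² / 10 = 9/10.

0.900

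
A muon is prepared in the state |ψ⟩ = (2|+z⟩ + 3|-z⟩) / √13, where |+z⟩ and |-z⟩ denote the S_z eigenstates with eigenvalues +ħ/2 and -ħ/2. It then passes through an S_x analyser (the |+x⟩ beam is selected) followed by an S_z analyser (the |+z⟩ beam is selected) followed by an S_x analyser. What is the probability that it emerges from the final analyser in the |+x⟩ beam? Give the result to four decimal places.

First analyser (S_x): P(|+x⟩) = |⟨+x|ψ⟩|² = 25/26.
After stage 1 the state is |+x⟩; P(|+z⟩) = |⟨+z|+x⟩|² = 1/2.
After stage 2 the state is |+z⟩; P(|+x⟩) = |⟨+x|+z⟩|² = 1/2.
Joint probability = 25/26 × 1/2 × 1/2 = 0.2404.

0.2404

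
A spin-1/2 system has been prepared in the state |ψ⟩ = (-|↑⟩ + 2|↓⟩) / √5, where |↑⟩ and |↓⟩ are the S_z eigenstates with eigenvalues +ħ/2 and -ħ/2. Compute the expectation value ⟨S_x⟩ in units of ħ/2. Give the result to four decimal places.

⟨σ_x⟩ = 2 Re(a* b)/(|a|²+|b|²) with a = -1, b = 2.
a* b = -2, so ⟨σ_x⟩ = -4/5.
⟨S_x⟩ = (ħ/2)·⟨σ_x⟩.

-0.8000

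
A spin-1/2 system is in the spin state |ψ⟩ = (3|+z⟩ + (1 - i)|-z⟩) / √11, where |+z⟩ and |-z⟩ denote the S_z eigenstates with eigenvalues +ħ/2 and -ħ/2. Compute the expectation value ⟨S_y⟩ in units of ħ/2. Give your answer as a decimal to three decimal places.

⟨σ_y⟩ = 2 Im(a* b)/(|a|²+|b|²) with a = 3, b = (1 - i).
a* b = (3 - 3i), so ⟨σ_y⟩ = -6/11.
⟨S_y⟩ = (ħ/2)·⟨σ_y⟩.

-0.545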